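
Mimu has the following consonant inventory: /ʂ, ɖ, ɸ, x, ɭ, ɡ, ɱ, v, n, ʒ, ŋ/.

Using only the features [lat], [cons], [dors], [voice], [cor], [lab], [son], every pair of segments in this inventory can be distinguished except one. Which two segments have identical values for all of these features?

On the given features, /ʒ/ and /ɖ/ have an identical profile: [−lateral], [+consonantal], [−dorsal], [+voice], [+coronal], [−labial], [−sonorant]. No other two segments in the inventory coincide on all 7 features. (They do differ in [continuant], [strident] and [distributed], which are not among the given features.)

ʒ, ɖ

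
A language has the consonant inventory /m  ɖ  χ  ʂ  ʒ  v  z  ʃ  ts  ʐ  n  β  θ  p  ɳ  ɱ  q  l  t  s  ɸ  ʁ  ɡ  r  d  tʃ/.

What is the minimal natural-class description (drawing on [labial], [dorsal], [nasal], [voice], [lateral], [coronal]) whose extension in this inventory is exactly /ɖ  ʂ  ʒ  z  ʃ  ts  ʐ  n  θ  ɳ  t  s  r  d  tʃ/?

/ɖ, ʂ, ʒ, z, ʃ, ts, ʐ, n, θ, ɳ, t, s, r, d, tʃ/ are all [−lateral], [+coronal], and no other segment in the inventory matches both values. Dropping any one of them over-generates: [+coronal] alone would also admit /l/; [−lateral] alone would also admit /m, χ, v, β, …/. No other single listed feature picks out exactly this set either, so fewer than two features will not do.

[−lateral, +coronal]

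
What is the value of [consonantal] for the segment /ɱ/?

[+consonantal]

As the labiodental nasal, /ɱ/ is [+consonantal].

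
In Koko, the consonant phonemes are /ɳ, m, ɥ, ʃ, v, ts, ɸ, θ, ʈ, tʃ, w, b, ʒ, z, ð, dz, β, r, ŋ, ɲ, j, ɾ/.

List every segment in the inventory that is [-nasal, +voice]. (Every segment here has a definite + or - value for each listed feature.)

Checking each segment against [-nasal], [+voice]: /ɥ/ (labial-palatal glide), /v/ (voiced labiodental fricative), /w/ (labial-velar glide), /b/ (voiced bilabial stop), /ʒ/ (voiced postalveolar fricative), /z/ (voiced alveolar fricative), among others, satisfy every feature; every other segment in the inventory fails at least one.

ɥ, v, w, b, ʒ, z, ð, dz, β, r, j, ɾ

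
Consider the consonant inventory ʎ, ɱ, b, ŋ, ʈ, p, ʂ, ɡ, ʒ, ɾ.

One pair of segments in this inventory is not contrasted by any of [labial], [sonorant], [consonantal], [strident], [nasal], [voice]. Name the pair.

/ɾ/ (alveolar tap) and /ʎ/ (palatal lateral approximant) are both [−labial], [+sonorant], [+consonantal], [−strident], [−nasal], [+voice], so none of the listed features separates them. (They do differ in [lateral] and [dorsal], which are not among the given features.) Every other pair in the inventory differs on at least one listed feature.

ɾ, ʎ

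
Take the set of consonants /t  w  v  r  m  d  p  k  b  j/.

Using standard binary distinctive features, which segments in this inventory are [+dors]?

w, k, j

The [+dorsal] segments here are /w, k, j/; the remaining /t, v, r, m, d, p, b/ are [−dorsal].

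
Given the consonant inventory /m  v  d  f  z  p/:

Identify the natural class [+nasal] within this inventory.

The feature [nasal] marks segments produced with velum lowered (airflow through the nose). In this inventory /m/ has that property, so it is [+nasal]; /v, d, f, z, p/ are [−nasal].

m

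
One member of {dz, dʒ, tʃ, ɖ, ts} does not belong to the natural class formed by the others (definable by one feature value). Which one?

/dz, dʒ, tʃ, ts/ are all [+delayed release], but /ɖ/ (voiced retroflex stop) is [-delayed release]. No other single segment can be removed to leave a set sharing one feature value that the removed segment lacks, so /ɖ/ is the odd one out.

ɖ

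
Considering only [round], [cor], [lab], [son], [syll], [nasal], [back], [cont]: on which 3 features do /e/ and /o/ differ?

/e/ is the mid front unrounded tense vowel and /o/ is the mid back rounded tense vowel. Both are [−coronal], [+sonorant], [+syllabic], [−nasal], [+continuant]. /e/ is [−labial] while /o/ is [+labial]; /e/ is [−round] while /o/ is [+round]; /e/ is [−back] while /o/ is [+back], so the distinguishing features are [labial], [round], [back].

[labial], [round], [back]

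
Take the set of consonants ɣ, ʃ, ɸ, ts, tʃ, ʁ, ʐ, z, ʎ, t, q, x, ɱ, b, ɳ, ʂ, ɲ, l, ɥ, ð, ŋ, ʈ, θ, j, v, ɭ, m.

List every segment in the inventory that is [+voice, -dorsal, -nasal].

The [+voice] segments are /ɣ, ʁ, ʐ, z, ʎ, ɱ, b, ɳ, ɲ, l, ɥ, ð, ŋ, j, v, ɭ, m/.
Intersecting with [-dorsal] gives /ʐ, z, ɱ, b, ɳ, l, ð, v, ɭ, m/.
Intersecting with [-nasal] leaves /ʐ, z, b, l, ð, v, ɭ/.

ʐ, z, b, l, ð, v, ɭ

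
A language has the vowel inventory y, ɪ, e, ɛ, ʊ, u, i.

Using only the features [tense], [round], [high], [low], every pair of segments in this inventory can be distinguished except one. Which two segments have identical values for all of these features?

y, u

/y/ (high front rounded tense vowel) and /u/ (high back rounded tense vowel) are both [+tense], [+round], [+high], [-low], so none of the listed features separates them. (They do differ in [back], which is not among the given features.) Every other pair in the inventory differs on at least one listed feature.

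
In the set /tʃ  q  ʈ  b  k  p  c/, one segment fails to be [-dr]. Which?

tʃ

/tʃ/ is the voiceless postalveolar affricate, which is [+delayed release]; the rest — /b, c, q, ʈ, k, p/ — are [-delayed release].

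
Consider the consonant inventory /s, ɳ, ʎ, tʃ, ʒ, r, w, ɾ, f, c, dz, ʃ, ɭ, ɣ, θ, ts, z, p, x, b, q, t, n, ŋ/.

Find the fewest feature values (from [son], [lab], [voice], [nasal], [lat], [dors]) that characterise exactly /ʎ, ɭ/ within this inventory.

[+lat]

The target set is precisely the extension of [+lateral] in this inventory.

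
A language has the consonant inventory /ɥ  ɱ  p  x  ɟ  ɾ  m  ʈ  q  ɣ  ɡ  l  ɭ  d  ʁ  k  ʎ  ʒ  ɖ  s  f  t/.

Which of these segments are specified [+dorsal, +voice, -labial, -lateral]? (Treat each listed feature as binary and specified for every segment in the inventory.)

Checking each segment against [+dorsal], [+voice], [-labial], [-lateral]: /ɟ/ (voiced palatal stop), /ɣ/ (voiced velar fricative), /ɡ/ (voiced velar stop), /ʁ/ (voiced uvular fricative) satisfy every feature; every other segment in the inventory fails at least one.

ɟ, ɣ, ɡ, ʁ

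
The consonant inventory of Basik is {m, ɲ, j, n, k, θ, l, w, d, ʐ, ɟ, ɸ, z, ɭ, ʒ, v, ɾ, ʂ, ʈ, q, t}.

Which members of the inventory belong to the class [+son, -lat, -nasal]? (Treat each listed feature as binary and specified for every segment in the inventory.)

j, w, ɾ

Eliminate segments failing any feature: /m, ɲ, n/ are [+nasal]; /k, θ, d, ʐ, ɟ, ɸ, z, ʒ, v, ʂ, ʈ, q, t/ are [-sonorant]; /l, ɭ/ are [+lateral]. The remaining /j, w, ɾ/ satisfy [+sonorant], [-lateral], [-nasal].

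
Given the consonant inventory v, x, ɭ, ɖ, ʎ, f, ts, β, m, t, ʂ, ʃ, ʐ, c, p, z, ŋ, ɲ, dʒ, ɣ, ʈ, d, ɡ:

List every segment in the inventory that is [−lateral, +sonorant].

The [−lateral] segments are /v, x, ɖ, f, ts, β, m, t, ʂ, ʃ, ʐ, c, p, z, ŋ, ɲ, dʒ, ɣ, ʈ, d, ɡ/.
Among these, [+sonorant] leaves /m, ŋ, ɲ/.

m, ŋ, ɲ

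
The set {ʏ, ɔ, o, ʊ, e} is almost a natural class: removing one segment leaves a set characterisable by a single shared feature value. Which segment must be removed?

[round] groups all but one: /o, ʊ, ʏ, ɔ/ share [+round] while /e/ (mid front unrounded tense vowel) alone is [−round]. Removing any other segment would not leave a single-feature class that excludes it.

e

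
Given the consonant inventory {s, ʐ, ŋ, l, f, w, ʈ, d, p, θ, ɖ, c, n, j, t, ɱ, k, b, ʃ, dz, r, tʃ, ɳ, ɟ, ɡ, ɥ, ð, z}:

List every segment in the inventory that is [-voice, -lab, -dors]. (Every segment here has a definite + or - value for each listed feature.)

Checking each segment against [-voice], [-labial], [-dorsal]: /s/ (voiceless alveolar fricative), /ʈ/ (voiceless retroflex stop), /θ/ (voiceless dental fricative), /t/ (voiceless alveolar stop), /ʃ/ (voiceless postalveolar fricative), /tʃ/ (voiceless postalveolar affricate) satisfy every feature; every other segment in the inventory fails at least one.

s, ʈ, θ, t, ʃ, tʃ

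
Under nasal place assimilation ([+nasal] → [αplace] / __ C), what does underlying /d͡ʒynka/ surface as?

In /d͡ʒynka/, the nasal /n/ precedes /k/, which is [+dorsal]. The nasal assimilates in place, becoming the [+dorsal] nasal /ŋ/. The surface form is [d͡ʒyŋka].

[d͡ʒyŋka]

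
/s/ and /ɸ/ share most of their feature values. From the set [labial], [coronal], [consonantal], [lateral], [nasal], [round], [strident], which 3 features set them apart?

[strident], [labial], [coronal]

The two segments share [+consonantal], [−lateral], [−nasal], [−round]. The only features from the list on which they differ: /s/ is [+strident] while /ɸ/ is [−strident]; /s/ is [−labial] while /ɸ/ is [+labial]; /s/ is [+coronal] while /ɸ/ is [−coronal].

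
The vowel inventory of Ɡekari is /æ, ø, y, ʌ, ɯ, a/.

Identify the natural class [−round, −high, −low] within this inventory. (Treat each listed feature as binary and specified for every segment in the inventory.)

Checking each segment against [−round], [−high], [−low]: /ʌ/ (mid back unrounded lax vowel) satisfies every feature; every other segment in the inventory fails at least one.

ʌ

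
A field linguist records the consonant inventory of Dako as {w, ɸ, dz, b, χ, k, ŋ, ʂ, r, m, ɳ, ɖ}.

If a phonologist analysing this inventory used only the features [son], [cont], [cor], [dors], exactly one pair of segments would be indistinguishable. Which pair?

dz, ɖ

/dz/ (voiced alveolar affricate) and /ɖ/ (voiced retroflex stop) are both [−sonorant], [−continuant], [+coronal], [−dorsal], so none of the listed features separates them. (They do differ in [strident], [delayed release] and [anterior], which are not among the given features.) Every other pair in the inventory differs on at least one listed feature.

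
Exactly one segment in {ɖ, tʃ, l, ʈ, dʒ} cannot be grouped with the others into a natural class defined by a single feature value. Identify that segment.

/tʃ, dʒ, ʈ, ɖ/ are all [−anterior], but /l/ (alveolar lateral approximant) is [+anterior]. No other single segment can be removed to leave a set sharing one feature value that the removed segment lacks, so /l/ is the odd one out.

l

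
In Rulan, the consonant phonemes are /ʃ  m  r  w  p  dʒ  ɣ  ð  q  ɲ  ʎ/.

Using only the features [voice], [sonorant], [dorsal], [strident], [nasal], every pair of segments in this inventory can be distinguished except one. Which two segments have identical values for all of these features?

ʎ, w

Both /ʎ/ and /w/ are [+voice], [+sonorant], [+dorsal], [−strident], [−nasal]. Since the list omits [lateral], [labial], [round] and [back] — which do distinguish the palatal lateral approximant from the labial-velar glide — this pair collapses; all other pairs remain distinct.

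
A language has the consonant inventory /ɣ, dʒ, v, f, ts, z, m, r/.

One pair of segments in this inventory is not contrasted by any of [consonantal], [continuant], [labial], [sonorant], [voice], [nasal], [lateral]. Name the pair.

On the given features, /ɣ/ and /z/ have an identical profile: [+consonantal], [+continuant], [−labial], [−sonorant], [+voice], [−nasal], [−lateral]. No other two segments in the inventory coincide on all 7 features. (They do differ in [strident], [coronal] and [dorsal], which are not among the given features.)

ɣ, z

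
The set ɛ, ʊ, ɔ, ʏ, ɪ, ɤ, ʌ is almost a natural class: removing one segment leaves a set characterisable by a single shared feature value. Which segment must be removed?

ɤ

The remaining segments after removing /ɤ/ share [−tense]; /ɤ/ (mid back unrounded tense vowel) is [+tense]. For every other candidate removal, the leftover set fails to share any single feature value that the removed segment lacks.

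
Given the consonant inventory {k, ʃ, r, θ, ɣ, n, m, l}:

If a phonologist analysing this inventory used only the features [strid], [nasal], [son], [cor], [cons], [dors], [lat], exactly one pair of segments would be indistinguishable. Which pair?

/k/ (voiceless velar stop) and /ɣ/ (voiced velar fricative) are both [-strident], [-nasal], [-sonorant], [-coronal], [+consonantal], [+dorsal], [-lateral], so none of the listed features separates them. (They do differ in [voice] and [continuant], which are not among the given features.) Every other pair in the inventory differs on at least one listed feature.

k, ɣ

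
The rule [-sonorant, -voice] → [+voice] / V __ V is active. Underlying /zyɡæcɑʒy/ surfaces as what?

[zyɡæɟɑʒy]

Only /c/ occurs between two vowels (/æ/ __ /ɑ/) and matches the structural description. It is a voiceless palatal stop, so [-sonorant, -voice] holds; changing it to [+voice] with all other features held fixed yields /ɟ/ (voiced palatal stop). No other segment meets both the structural description and the environment, so the output is [zyɡæɟɑʒy].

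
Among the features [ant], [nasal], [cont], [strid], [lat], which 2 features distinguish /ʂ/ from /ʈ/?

[continuant], [strident]

The two segments share [−anterior], [−nasal], [−lateral]. The only features from the list on which they differ: /ʂ/ is [+continuant] while /ʈ/ is [−continuant]; /ʂ/ is [+strident] while /ʈ/ is [−strident].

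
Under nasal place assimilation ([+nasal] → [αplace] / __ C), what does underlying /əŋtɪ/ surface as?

/ŋ/ sits before the [+coronal] consonant /t/, so it takes on [+coronal] and surfaces as /n/. The rest of the form is unaffected: [əntɪ].

[əntɪ]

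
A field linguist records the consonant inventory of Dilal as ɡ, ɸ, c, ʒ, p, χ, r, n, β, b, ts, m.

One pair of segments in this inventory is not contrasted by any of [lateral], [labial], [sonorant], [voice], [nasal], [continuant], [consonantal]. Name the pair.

c, ts

/c/ (voiceless palatal stop) and /ts/ (voiceless alveolar affricate) are both [-lateral], [-labial], [-sonorant], [-voice], [-nasal], [-continuant], [+consonantal], so none of the listed features separates them. (They do differ in [strident], [delayed release] and [dorsal], which are not among the given features.) Every other pair in the inventory differs on at least one listed feature.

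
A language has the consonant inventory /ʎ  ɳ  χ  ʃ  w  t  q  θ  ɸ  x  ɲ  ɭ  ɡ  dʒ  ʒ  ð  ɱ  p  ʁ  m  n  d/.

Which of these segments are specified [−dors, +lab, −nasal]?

Checking each segment against [−dorsal], [+labial], [−nasal]: /ɸ/ (voiceless bilabial fricative), /p/ (voiceless bilabial stop) satisfy every feature; every other segment in the inventory fails at least one.

ɸ, p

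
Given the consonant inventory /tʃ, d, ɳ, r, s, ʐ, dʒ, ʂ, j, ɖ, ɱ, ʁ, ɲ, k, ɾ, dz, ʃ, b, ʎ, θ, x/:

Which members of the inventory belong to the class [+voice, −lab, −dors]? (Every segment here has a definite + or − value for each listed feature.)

Among the inventory, the [+voice] segments are /d, ɳ, r, ʐ, dʒ, j, ɖ, ɱ, ʁ, ɲ, ɾ, dz, b, ʎ/.
Of those, [−labial] gives /d, ɳ, r, ʐ, dʒ, j, ɖ, ʁ, ɲ, ɾ, dz, ʎ/.
Within that set, [−dorsal] leaves /d, ɳ, r, ʐ, dʒ, ɖ, ɾ, dz/.

d, ɳ, r, ʐ, dʒ, ɖ, ɾ, dz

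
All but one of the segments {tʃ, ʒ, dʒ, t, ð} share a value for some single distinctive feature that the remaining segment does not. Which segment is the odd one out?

t

[distributed] groups all but one: /tʃ, dʒ, ʒ, ð/ share [+distributed] while /t/ (voiceless alveolar stop) alone is [-distributed]. Removing any other segment would not leave a single-feature class that excludes it.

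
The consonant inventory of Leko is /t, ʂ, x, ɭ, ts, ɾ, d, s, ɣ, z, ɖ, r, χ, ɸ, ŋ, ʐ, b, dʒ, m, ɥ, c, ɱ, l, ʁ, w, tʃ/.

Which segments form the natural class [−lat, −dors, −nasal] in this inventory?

t, ʂ, ts, ɾ, d, s, z, ɖ, r, ɸ, ʐ, b, dʒ, tʃ

The [−lateral] segments are /t, ʂ, x, ts, ɾ, d, s, ɣ, z, ɖ, r, χ, ɸ, ŋ, ʐ, b, dʒ, m, ɥ, c, ɱ, ʁ, w, tʃ/.
Within that set, [−dorsal] gives /t, ʂ, ts, ɾ, d, s, z, ɖ, r, ɸ, ʐ, b, dʒ, m, ɱ, tʃ/.
Then [−nasal] leaves /t, ʂ, ts, ɾ, d, s, z, ɖ, r, ɸ, ʐ, b, dʒ, tʃ/.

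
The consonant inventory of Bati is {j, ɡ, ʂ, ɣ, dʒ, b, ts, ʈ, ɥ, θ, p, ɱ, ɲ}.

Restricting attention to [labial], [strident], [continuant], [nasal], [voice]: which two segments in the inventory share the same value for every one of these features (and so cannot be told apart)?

On the given features, /j/ and /ɣ/ have an identical profile: [-labial], [-strident], [+continuant], [-nasal], [+voice]. No other two segments in the inventory coincide on all 5 features. (They do differ in [sonorant] and [back], which are not among the given features.)

j, ɣ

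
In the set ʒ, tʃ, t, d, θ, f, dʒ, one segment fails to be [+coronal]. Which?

f

/f/ is the voiceless labiodental fricative, which is [−coronal]; the rest — /dʒ, tʃ, t, ʒ, d, θ/ — are [+coronal].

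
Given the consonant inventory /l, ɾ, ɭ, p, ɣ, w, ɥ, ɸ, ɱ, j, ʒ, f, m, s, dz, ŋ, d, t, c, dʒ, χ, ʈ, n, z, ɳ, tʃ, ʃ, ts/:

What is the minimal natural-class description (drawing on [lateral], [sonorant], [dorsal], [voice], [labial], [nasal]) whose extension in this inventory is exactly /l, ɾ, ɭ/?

[+sonorant, −nasal, −dorsal]

/l, ɾ, ɭ/ are all [+sonorant], [−nasal], [−dorsal], and no other segment in the inventory matches all three values. Dropping any one of them over-generates: [−nasal, −dorsal] alone would also admit /p, ɸ, ʒ, f, …/; [+sonorant, −dorsal] alone would also admit /ɱ, m, n, ɳ/; [+sonorant, −nasal] alone would also admit /w, ɥ, j/. No other combination of two listed features picks out exactly this set either, so fewer than three features will not do.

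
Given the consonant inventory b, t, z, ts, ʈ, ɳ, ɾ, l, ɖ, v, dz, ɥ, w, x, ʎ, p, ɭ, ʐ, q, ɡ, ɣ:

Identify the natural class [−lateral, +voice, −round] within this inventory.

Checking each segment against [−lateral], [+voice], [−round]: /b/ (voiced bilabial stop), /z/ (voiced alveolar fricative), /ɳ/ (retroflex nasal), /ɾ/ (alveolar tap), /ɖ/ (voiced retroflex stop), /v/ (voiced labiodental fricative), among others, satisfy every feature; every other segment in the inventory fails at least one.

b, z, ɳ, ɾ, ɖ, v, dz, ʐ, ɡ, ɣ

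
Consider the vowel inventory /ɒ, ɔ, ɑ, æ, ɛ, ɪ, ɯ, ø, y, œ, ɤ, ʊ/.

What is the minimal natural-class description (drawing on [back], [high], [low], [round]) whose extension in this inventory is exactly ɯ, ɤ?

[−low, +back, −round]

Every target segment is [−low], [+back], [−round]; each remaining inventory member fails at least one of these. Each conjunct is needed — [+back, −round] alone would also admit /ɑ/; [−low, −round] alone would also admit /ɛ, ɪ/; [−low, +back] alone would also admit /ɔ, ʊ/ — and no other combination of two listed features has exactly this extension, so three is the minimum.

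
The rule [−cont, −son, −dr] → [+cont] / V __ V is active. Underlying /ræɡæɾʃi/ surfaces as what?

[ræɣæɾʃi]

/ɡ/ satisfies [−cont, −son, −dr] and sits in V __ V. The [+continuant] counterpart of the voiced velar stop is /ɣ/. Other segments in /ræɡæɾʃi/ either fail the structural description or are not in the environment, so the surface form is [ræɣæɾʃi].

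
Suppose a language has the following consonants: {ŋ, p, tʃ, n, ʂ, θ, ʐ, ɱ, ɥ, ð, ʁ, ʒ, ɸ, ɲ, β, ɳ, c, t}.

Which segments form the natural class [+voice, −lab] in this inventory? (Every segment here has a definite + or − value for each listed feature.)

ŋ, n, ʐ, ð, ʁ, ʒ, ɲ, ɳ

The [+voice] segments are /ŋ, n, ʐ, ɱ, ɥ, ð, ʁ, ʒ, ɲ, β, ɳ/.
Intersecting with [−labial] leaves /ŋ, n, ʐ, ð, ʁ, ʒ, ɲ, ɳ/.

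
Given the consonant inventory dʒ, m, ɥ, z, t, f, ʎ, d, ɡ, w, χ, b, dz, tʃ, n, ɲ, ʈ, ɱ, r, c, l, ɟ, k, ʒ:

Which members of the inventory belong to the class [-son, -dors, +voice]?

Among the inventory, the [-sonorant] segments are /dʒ, z, t, f, d, ɡ, χ, b, dz, tʃ, ʈ, c, ɟ, k, ʒ/.
Within that set, [-dorsal] gives /dʒ, z, t, f, d, b, dz, tʃ, ʈ, ʒ/.
Within that set, [+voice] leaves /dʒ, z, d, b, dz, ʒ/.

dʒ, z, d, b, dz, ʒ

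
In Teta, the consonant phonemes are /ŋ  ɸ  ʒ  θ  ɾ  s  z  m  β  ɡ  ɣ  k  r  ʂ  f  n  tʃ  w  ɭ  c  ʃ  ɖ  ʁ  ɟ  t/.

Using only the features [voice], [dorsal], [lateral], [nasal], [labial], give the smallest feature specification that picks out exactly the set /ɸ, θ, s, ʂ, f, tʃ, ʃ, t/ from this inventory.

[−voice, −dorsal]

The class [−voice], [−dorsal] has exactly /ɸ, θ, s, ʂ, f, tʃ, ʃ, t/ as its extension in this inventory. No smaller conjunction from the listed features achieves this: [−dorsal] alone would also admit /ʒ, ɾ, z, m, …/; [−voice] alone would also admit /k, c/; and checking the remaining single features turns up none with this extension.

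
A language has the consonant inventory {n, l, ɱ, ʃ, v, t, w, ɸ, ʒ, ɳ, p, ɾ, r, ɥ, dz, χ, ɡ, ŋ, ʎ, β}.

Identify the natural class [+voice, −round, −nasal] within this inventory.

l, v, ʒ, ɾ, r, dz, ɡ, ʎ, β

Eliminate segments failing any feature: /n, ɱ, ɳ, ŋ/ are [+nasal]; /ʃ, t, ɸ, p, χ/ are [−voice]; /w, ɥ/ are [+round]. The remaining /l, v, ʒ, ɾ, r, dz, ɡ, ʎ, β/ satisfy [+voice], [−round], [−nasal].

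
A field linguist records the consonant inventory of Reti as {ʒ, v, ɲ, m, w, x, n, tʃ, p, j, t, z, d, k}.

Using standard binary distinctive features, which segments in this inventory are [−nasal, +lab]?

Checking each segment against [−nasal], [+labial]: /v/ (voiced labiodental fricative), /w/ (labial-velar glide), /p/ (voiceless bilabial stop) satisfy every feature; every other segment in the inventory fails at least one.

v, w, p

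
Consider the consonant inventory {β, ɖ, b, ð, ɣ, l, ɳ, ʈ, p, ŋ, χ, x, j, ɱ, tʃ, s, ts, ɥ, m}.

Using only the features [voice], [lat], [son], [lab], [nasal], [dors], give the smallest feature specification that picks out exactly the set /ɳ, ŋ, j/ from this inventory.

[+son, −lat, −lab]

/ɳ, ŋ, j/ are all [+sonorant], [−lateral], [−labial], and no other segment in the inventory matches all three values. Dropping any one of them over-generates: [−lateral, −labial] alone would also admit /ɖ, ð, ɣ, ʈ, …/; [+sonorant, −labial] alone would also admit /l/; [+sonorant, −lateral] alone would also admit /ɱ, ɥ, m/. No other combination of two listed features picks out exactly this set either, so fewer than three features will not do.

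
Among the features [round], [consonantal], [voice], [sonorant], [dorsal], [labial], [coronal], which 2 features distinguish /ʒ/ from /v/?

[labial], [coronal]

The two segments share [−round], [+consonantal], [+voice], [−sonorant], [−dorsal]. The only features from the list on which they differ: /ʒ/ is [−labial] while /v/ is [+labial]; /ʒ/ is [+coronal] while /v/ is [−coronal].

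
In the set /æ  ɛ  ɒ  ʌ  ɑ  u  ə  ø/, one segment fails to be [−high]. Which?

/ø, ɒ, ʌ, ɑ, ɛ, æ, ə/ are all [−high]; /u/ (high back rounded tense vowel) is [+high].

u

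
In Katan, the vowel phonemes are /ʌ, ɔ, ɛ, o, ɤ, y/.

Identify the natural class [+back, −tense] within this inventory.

The [+back] segments are /ʌ, ɔ, o, ɤ/.
Intersecting with [−tense] leaves /ʌ, ɔ/.

ʌ, ɔ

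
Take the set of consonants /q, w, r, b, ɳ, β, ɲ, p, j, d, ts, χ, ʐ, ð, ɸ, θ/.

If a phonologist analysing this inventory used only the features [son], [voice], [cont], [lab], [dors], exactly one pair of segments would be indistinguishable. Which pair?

ʐ, ð

Both /ʐ/ and /ð/ are [-sonorant], [+voice], [+continuant], [-labial], [-dorsal]. Since the list omits [strident], [anterior] and [distributed] — which do distinguish the voiced retroflex fricative from the voiced dental fricative — this pair collapses; all other pairs remain distinct.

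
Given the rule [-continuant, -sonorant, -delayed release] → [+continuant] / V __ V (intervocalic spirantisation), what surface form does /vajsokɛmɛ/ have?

/k/ satisfies [-continuant, -sonorant, -delayed release] and sits in V __ V. The [+continuant] counterpart of the voiceless velar stop is /x/. Other segments in /vajsokɛmɛ/ either fail the structural description or are not in the environment, so the surface form is [vajsoxɛmɛ].

[vajsoxɛmɛ]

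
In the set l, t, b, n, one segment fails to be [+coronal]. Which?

/b/ is the voiced bilabial stop, which is [-coronal]; the rest — /n, l, t/ — are [+coronal].

b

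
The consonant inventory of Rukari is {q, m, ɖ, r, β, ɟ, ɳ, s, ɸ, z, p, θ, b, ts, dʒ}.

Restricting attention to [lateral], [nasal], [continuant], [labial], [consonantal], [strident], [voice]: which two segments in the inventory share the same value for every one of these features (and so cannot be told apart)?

Both /ɖ/ and /ɟ/ are [−lateral], [−nasal], [−continuant], [−labial], [+consonantal], [−strident], [+voice]. Since the list omits [dorsal] — which does distinguish the voiced retroflex stop from the voiced palatal stop — this pair collapses; all other pairs remain distinct.

ɖ, ɟ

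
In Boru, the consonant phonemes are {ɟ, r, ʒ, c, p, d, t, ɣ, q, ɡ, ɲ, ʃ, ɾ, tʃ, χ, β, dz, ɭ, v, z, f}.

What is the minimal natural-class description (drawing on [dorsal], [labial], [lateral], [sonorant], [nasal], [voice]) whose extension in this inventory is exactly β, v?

/β, v/ are all [+voice], [+labial], and no other segment in the inventory matches both values. Dropping any one of them over-generates: [+labial] alone would also admit /p, f/; [+voice] alone would also admit /ɟ, r, ʒ, d, …/. No other single listed feature picks out exactly this set either, so fewer than two features will not do.

[+voice, +labial]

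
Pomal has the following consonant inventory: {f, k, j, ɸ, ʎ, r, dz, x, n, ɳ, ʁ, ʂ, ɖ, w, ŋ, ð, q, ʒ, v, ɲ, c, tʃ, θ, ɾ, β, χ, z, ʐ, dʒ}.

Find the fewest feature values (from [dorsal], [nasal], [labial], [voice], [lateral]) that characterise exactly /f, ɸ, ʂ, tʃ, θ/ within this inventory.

The class [−voice], [−dorsal] has exactly /f, ɸ, ʂ, tʃ, θ/ as its extension in this inventory. No smaller conjunction from the listed features achieves this: [−dorsal] alone would also admit /r, dz, n, ɳ, …/; [−voice] alone would also admit /k, x, q, c, …/; and checking the remaining single features turns up none with this extension.

[−voice, −dorsal]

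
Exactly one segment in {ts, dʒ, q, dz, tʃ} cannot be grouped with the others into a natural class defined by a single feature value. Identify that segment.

[delayed release] (equivalently [strident], [coronal], [dorsal]) groups all but one: /dz, ts, tʃ, dʒ/ share [+delayed release] while /q/ (voiceless uvular stop) alone is [−delayed release]. Removing any other segment would not leave a single-feature class that excludes it.

q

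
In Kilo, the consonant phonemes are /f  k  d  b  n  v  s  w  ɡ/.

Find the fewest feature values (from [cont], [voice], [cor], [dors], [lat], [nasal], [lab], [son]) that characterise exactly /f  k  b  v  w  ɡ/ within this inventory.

[−cor]

The target set is precisely the extension of [−coronal] in this inventory.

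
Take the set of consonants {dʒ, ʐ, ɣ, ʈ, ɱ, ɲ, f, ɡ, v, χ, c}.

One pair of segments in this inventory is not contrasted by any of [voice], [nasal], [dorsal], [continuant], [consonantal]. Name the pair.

v, ʐ

Both /v/ and /ʐ/ are [+voice], [-nasal], [-dorsal], [+continuant], [+consonantal]. Since the list omits [labial] and [coronal] — which do distinguish the voiced labiodental fricative from the voiced retroflex fricative — this pair collapses; all other pairs remain distinct.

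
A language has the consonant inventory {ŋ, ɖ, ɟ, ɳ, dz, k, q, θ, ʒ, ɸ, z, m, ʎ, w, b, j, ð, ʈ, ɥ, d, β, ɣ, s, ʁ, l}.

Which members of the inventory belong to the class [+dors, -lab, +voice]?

ŋ, ɟ, ʎ, j, ɣ, ʁ

Eliminate segments failing any feature: /ɖ, ɳ, dz, θ, ʒ, ɸ, z, m, b, ð, ʈ, d, β, s, l/ are [-dorsal]; /k, q/ are [-voice]; /w, ɥ/ are [+labial]. The remaining /ŋ, ɟ, ʎ, j, ɣ, ʁ/ satisfy [+dorsal], [-labial], [+voice].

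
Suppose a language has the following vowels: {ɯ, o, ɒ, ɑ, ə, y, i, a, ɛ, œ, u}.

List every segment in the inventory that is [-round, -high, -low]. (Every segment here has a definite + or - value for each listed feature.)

The [-round] segments are /ɯ, ɑ, ə, i, a, ɛ/.
Then [-high] gives /ɑ, ə, a, ɛ/.
Intersecting with [-low] leaves /ə, ɛ/.

ə, ɛ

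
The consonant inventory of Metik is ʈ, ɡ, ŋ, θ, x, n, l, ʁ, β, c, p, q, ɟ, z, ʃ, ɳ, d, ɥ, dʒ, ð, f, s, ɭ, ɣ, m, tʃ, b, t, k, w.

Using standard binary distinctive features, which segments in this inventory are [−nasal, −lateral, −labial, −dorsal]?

ʈ, θ, z, ʃ, d, dʒ, ð, s, tʃ, t

Checking each segment against [−nasal], [−lateral], [−labial], [−dorsal]: /ʈ/ (voiceless retroflex stop), /θ/ (voiceless dental fricative), /z/ (voiced alveolar fricative), /ʃ/ (voiceless postalveolar fricative), /d/ (voiced alveolar stop), /dʒ/ (voiced postalveolar affricate), among others, satisfy every feature; every other segment in the inventory fails at least one.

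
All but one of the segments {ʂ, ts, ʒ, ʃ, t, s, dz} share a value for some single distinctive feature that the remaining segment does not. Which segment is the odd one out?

The remaining segments after removing /t/ share [+strident]; /t/ (voiceless alveolar stop) is [-strident]. For every other candidate removal, the leftover set fails to share any single feature value that the removed segment lacks.

t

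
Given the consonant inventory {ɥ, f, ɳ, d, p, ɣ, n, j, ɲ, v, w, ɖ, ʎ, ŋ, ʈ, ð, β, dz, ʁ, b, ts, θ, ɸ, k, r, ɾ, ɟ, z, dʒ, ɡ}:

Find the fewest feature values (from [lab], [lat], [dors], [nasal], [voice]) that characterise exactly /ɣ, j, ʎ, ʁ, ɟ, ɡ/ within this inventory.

[+voice, −nasal, −lab, +dors]

/ɣ, j, ʎ, ʁ, ɟ, ɡ/ are all [+voice], [−nasal], [−labial], [+dorsal], and no other segment in the inventory matches all four values. Dropping any one of them over-generates: [−nasal, −labial, +dorsal] alone would also admit /k/; [+voice, −labial, +dorsal] alone would also admit /ɲ, ŋ/; [+voice, −nasal, +dorsal] alone would also admit /ɥ, w/; [+voice, −nasal, −labial] alone would also admit /d, ɖ, ð, dz, …/. No other combination of three listed features picks out exactly this set either, so fewer than four features will not do.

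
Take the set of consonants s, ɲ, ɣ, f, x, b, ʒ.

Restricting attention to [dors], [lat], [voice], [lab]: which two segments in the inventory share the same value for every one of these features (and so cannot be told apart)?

On the given features, /ɲ/ and /ɣ/ have an identical profile: [+dorsal], [-lateral], [+voice], [-labial]. No other two segments in the inventory coincide on all 4 features. (They do differ in [sonorant], [nasal], [continuant] and [back], which are not among the given features.)

ɲ, ɣ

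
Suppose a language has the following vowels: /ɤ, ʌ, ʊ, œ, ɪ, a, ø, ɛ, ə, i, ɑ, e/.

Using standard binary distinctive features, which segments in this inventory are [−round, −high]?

ɤ, ʌ, a, ɛ, ə, ɑ, e

Eliminate segments failing any feature: /ʊ, œ, ø/ are [+round]; /ɪ, i/ are [+high]. The remaining /ɤ, ʌ, a, ɛ, ə, ɑ, e/ satisfy [−round], [−high].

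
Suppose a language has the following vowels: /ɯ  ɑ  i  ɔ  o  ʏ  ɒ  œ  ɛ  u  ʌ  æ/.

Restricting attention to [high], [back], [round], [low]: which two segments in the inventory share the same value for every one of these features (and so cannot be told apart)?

Both /o/ and /ɔ/ are [−high], [+back], [+round], [−low]. Since the list omits [tense] — which does distinguish the mid back rounded tense vowel from the mid back rounded lax vowel — this pair collapses; all other pairs remain distinct.

o, ɔ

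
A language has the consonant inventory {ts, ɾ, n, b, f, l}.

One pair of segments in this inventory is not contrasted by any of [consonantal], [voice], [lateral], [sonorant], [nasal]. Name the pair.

Both /f/ and /ts/ are [+consonantal], [−voice], [−lateral], [−sonorant], [−nasal]. Since the list omits [continuant], [labial] and [coronal] — which do distinguish the voiceless labiodental fricative from the voiceless alveolar affricate — this pair collapses; all other pairs remain distinct.

f, ts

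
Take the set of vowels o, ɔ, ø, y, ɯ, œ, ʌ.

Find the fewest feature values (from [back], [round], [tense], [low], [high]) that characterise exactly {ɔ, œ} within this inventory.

[+round, −tense]

Every target segment is [+round], [−tense]; each remaining inventory member fails at least one of these. Each conjunct is needed — [−tense] alone would also admit /ʌ/; [+round] alone would also admit /o, ø, y/ — and no other single listed feature has exactly this extension, so two is the minimum.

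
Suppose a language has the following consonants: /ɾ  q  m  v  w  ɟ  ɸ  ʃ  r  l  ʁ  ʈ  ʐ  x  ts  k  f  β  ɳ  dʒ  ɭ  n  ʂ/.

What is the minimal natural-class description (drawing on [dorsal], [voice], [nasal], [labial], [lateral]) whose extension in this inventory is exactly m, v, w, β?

[+voice, +labial]

Every target segment is [+voice], [+labial]; each remaining inventory member fails at least one of these. Each conjunct is needed — [+labial] alone would also admit /ɸ, f/; [+voice] alone would also admit /ɾ, ɟ, r, l, …/ — and no other single listed feature has exactly this extension, so two is the minimum.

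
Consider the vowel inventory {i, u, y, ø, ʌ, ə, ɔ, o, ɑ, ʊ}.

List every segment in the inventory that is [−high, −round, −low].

Checking each segment against [−high], [−round], [−low]: /ʌ/ (mid back unrounded lax vowel), /ə/ (mid central vowel (schwa)) satisfy every feature; every other segment in the inventory fails at least one.

ʌ, ə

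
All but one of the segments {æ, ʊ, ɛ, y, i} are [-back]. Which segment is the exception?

Every segment except /ʊ/ is [-back]. /ʊ/ (high back rounded lax vowel) is [+back], so it is the exception.

ʊ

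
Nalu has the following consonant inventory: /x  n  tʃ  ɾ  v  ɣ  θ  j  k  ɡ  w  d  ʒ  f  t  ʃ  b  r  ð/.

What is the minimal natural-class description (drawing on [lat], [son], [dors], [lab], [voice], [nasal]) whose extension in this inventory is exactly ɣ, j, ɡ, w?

/ɣ, j, ɡ, w/ are all [+voice], [+dorsal], and no other segment in the inventory matches both values. Dropping any one of them over-generates: [+dorsal] alone would also admit /x, k/; [+voice] alone would also admit /n, ɾ, v, d, …/. No other single listed feature picks out exactly this set either, so fewer than two features will not do.

[+voice, +dors]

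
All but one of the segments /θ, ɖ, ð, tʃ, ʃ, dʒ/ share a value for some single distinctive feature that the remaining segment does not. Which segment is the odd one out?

ɖ

/dʒ, ʃ, tʃ, θ, ð/ are all [+distributed], but /ɖ/ (voiced retroflex stop) is [-distributed]. No other single segment can be removed to leave a set sharing one feature value that the removed segment lacks, so /ɖ/ is the odd one out.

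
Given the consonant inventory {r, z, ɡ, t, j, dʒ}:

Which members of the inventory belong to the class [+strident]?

z, dʒ

The feature [strident] marks segments high-amplitude, high-frequency frication (the sibilants). In this inventory /z, dʒ/ have that property, so they are [+strident]; /r, ɡ, t, j/ are [−strident].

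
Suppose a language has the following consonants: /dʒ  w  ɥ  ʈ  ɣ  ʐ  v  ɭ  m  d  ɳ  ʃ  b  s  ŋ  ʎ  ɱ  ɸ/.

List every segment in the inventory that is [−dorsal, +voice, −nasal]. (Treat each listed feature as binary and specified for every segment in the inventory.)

First, the [−dorsal] segments are /dʒ, ʈ, ʐ, v, ɭ, m, d, ɳ, ʃ, b, s, ɱ, ɸ/.
Then [+voice] gives /dʒ, ʐ, v, ɭ, m, d, ɳ, b, ɱ/.
Of those, [−nasal] leaves /dʒ, ʐ, v, ɭ, d, b/.

dʒ, ʐ, v, ɭ, d, b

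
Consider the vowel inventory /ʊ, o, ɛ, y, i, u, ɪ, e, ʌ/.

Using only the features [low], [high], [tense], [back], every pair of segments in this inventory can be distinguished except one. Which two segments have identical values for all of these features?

i, y

/i/ (high front unrounded tense vowel) and /y/ (high front rounded tense vowel) are both [-low], [+high], [+tense], [-back], so none of the listed features separates them. (They do differ in [labial] and [round], which are not among the given features.) Every other pair in the inventory differs on at least one listed feature.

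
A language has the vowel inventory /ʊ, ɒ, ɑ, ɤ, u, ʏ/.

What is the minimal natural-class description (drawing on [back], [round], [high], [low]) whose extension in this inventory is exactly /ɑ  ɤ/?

/ɑ, ɤ/ are exactly the [−round] segments in the inventory, so a single feature suffices.

[−round]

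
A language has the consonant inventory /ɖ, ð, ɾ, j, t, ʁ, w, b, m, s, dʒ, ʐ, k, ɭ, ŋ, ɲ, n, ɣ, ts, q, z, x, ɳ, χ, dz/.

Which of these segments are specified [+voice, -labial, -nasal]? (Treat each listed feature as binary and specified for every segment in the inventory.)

First, the [+voice] segments are /ɖ, ð, ɾ, j, ʁ, w, b, m, dʒ, ʐ, ɭ, ŋ, ɲ, n, ɣ, z, ɳ, dz/.
Intersecting with [-labial] gives /ɖ, ð, ɾ, j, ʁ, dʒ, ʐ, ɭ, ŋ, ɲ, n, ɣ, z, ɳ, dz/.
Then [-nasal] leaves /ɖ, ð, ɾ, j, ʁ, dʒ, ʐ, ɭ, ɣ, z, dz/.

ɖ, ð, ɾ, j, ʁ, dʒ, ʐ, ɭ, ɣ, z, dz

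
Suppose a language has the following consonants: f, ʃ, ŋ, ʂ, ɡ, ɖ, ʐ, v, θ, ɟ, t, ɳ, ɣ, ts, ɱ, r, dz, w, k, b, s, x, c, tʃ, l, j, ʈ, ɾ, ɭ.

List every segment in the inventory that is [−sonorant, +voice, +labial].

v, b

Eliminate segments failing any feature: /f, ʃ, ʂ, θ, t, ts, k, s, x, c, tʃ, ʈ/ are [−voice]; /ŋ, ɳ, ɱ, r, w, l, j, ɾ, ɭ/ are [+sonorant]; /ɡ, ɖ, ʐ, ɟ, ɣ, dz/ are [−labial]. The remaining /v, b/ satisfy [−sonorant], [+voice], [+labial].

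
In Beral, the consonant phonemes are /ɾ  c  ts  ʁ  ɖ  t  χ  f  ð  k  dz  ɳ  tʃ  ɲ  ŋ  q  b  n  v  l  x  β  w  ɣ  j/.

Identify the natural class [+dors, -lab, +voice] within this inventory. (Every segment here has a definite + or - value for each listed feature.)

The [+dorsal] segments are /c, ʁ, χ, k, ɲ, ŋ, q, x, w, ɣ, j/.
Then [-labial] gives /c, ʁ, χ, k, ɲ, ŋ, q, x, ɣ, j/.
Intersecting with [+voice] leaves /ʁ, ɲ, ŋ, ɣ, j/.

ʁ, ɲ, ŋ, ɣ, j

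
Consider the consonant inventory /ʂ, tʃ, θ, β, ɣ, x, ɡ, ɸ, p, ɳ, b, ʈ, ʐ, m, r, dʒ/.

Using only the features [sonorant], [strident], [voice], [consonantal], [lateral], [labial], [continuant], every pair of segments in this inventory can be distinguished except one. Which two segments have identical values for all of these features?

On the given features, /x/ and /θ/ have an identical profile: [-sonorant], [-strident], [-voice], [+consonantal], [-lateral], [-labial], [+continuant]. No other two segments in the inventory coincide on all 7 features. (They do differ in [coronal] and [dorsal], which are not among the given features.)

x, θ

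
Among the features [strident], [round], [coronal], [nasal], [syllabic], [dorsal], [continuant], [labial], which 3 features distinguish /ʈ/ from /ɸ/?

The two segments share [-strident], [-round], [-nasal], [-syllabic], [-dorsal]. The only features from the list on which they differ: /ʈ/ is [-continuant] while /ɸ/ is [+continuant]; /ʈ/ is [-labial] while /ɸ/ is [+labial]; /ʈ/ is [+coronal] while /ɸ/ is [-coronal].

[continuant], [labial], [coronal]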